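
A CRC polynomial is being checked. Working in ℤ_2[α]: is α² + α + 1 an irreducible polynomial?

Write g(α) = α² + α + 1.
Check for roots in ℤ_2: g(0) = 1; g(1) = 1.
No roots. A degree-2 polynomial over a field with no linear factor is irreducible.

Yes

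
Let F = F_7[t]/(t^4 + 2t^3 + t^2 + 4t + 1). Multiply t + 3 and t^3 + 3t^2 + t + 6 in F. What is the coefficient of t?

5

Multiply in F_7[t]: (t + 3)·(t^3 + 3t^2 + t + 6) = t^4 + 6t^3 + 3t^2 + 2t + 4.
Reduce using t^4 ≡ 5t^3 + 6t^2 + 3t + 6 (mod t^4 + 2t^3 + t^2 + 4t + 1).
Reduced: 4t^3 + 2t^2 + 5t + 3.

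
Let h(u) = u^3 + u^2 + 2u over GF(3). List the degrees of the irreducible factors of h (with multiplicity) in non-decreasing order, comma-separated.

Roots in GF(3): h(0) = 0 → root; h(1) = 1; h(2) = 1.
Linear factors from roots: (u).
Complete factorization: h(u) = (u)·(u^2 + u + 2).
Factor degrees with multiplicity: 1 + 2 = 3.

1, 2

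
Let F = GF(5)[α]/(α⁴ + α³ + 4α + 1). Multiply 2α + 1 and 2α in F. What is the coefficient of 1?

0

Multiply in GF(5)[α]: (2α + 1)·(2α) = 4α² + 2α.
Reduced: 4α² + 2α.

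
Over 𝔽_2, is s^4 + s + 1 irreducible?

Write h(s) = s^4 + s + 1.
Check for roots in 𝔽_2: h(0) = 1; h(1) = 1.
No roots, so no linear factors.
Monic irreducibles of degree 2 over GF(2): s^2 + s + 1.
None of them divide h (all give nonzero remainder).
No irreducible factor of degree ≤ 2 exists, so h is irreducible over GF(2).

Yes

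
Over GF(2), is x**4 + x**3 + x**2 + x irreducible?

Write P(x) = x**4 + x**3 + x**2 + x.
Check for roots in GF(2): P(0) = 0 → root; P(1) = 0 → root.
P(0) = 0, so (x) divides P(x); P is reducible.

No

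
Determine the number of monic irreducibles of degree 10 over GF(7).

Gauss's count: N_{7}(10) = (1/10) Σ_{d|10} μ(10/d)·7^d.
Divisors of 10: 1, 2, 5, 10; μ(10/d) for each: 1, -1, -1, 1.
Σ = 7^1 − 7^2 − 7^5 + 7^10 = 282458400.
N = 282458400/10 = 28245840.

28245840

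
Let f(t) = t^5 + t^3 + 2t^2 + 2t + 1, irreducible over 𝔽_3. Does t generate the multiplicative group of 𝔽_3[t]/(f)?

|GF(3^5)^×| = 3^5 − 1 = 242. Prime factorization: 242 = 2·11^2.
f is primitive ⇔ t has order 242 in GF(3)[t]/(f), i.e. t^(242/q) ≠ 1 for each prime q | 242.
t^(121) mod f = 2.
t^(22) mod f = t + 1.
None equal 1, so t has full order 242; f is primitive.

Yes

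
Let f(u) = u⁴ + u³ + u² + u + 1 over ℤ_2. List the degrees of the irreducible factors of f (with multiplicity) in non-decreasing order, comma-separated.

Roots in ℤ_2: f(0) = 1; f(1) = 1.
Complete factorization: f(u) = (u⁴ + u³ + u² + u + 1).
Factor degrees with multiplicity: 4 = 4.

4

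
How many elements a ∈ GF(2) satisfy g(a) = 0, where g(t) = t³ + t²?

Evaluate at each of the 2 elements of GF(2):
g(0) = 0 → root; g(1) = 0 → root.
Roots: {0, 1}.

2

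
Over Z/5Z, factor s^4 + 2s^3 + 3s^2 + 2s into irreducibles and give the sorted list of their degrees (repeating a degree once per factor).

Write f(s) = s^4 + 2s^3 + 3s^2 + 2s.
Roots in Z/5Z: f(0) = 0 → root; f(1) = 3; f(2) = 3; f(3) = 3; f(4) = 0 → root.
Linear factors from roots: (s), (s + 1).
Complete factorization: f(s) = (s)·(s + 1)·(s^2 + s + 2).
Factor degrees with multiplicity: 1 + 1 + 2 = 4.

1, 1, 2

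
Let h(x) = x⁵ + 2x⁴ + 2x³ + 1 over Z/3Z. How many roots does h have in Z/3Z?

Evaluate at each of the 3 elements of Z/3Z:
h(0) = 1; h(1) = 0 → root; h(2) = 0 → root.
Roots: {1, 2}.

2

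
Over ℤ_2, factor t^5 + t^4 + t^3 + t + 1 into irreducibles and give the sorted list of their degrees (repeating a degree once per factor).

5

Write g(t) = t^5 + t^4 + t^3 + t + 1.
Roots in ℤ_2: g(0) = 1; g(1) = 1.
Complete factorization: g(t) = (t^5 + t^4 + t^3 + t + 1).
Factor degrees with multiplicity: 5 = 5.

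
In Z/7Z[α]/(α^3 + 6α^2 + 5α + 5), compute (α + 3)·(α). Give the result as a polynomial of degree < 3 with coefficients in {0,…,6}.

α^2 + 3α

Multiply in Z/7Z[α]: (α + 3)·(α) = α^2 + 3α.
Reduced: α^2 + 3α.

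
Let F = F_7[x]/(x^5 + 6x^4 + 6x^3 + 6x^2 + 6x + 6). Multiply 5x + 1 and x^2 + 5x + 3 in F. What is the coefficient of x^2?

5

Multiply in F_7[x]: (5x + 1)·(x^2 + 5x + 3) = 5x^3 + 5x^2 + 6x + 3.
Reduced: 5x^3 + 5x^2 + 6x + 3.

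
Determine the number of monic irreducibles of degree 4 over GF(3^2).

1620

x^(9^4) − x is the product of all monic irreducibles of degree dividing 4; Möbius inversion gives N = (1/4) Σ μ(4/d)·9^d.
Divisors of 4: 1, 2, 4; μ(4/d) for each: 0, -1, 1.
Σ = − 9^2 + 9^4 = 6480.
N = 6480/4 = 1620.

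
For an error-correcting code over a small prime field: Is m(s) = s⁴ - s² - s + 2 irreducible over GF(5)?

Yes

Check for roots in GF(5): m(0) = 2; m(1) = 1; m(2) = 2; m(3) = 1; m(4) = 3.
No roots, so no linear factors.
Degree-2 irreducible divisors: test the 10 monic irreducibles of degree 2 over GF(5).
None of them divide m (all give nonzero remainder).
No irreducible factor of degree ≤ 2 exists, so m is irreducible over GF(5).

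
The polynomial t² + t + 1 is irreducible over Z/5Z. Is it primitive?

Write f(t) = t² + t + 1.
|GF(5^2)^×| = 5^2 − 1 = 24. Prime factorization: 24 = 2^3·3.
f is primitive ⇔ t has order 24 in GF(5)[t]/(f), i.e. t^(24/q) ≠ 1 for each prime q | 24.
t^(12) mod f = 1
t^(8) mod f = 4t + 4.
Since t^(12) = 1, the order of t divides 12 < 24; not primitive.

No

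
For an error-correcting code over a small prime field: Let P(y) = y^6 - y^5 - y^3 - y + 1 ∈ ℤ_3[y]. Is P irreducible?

Yes

Check for roots in ℤ_3: P(0) = 1; P(1) = 2; P(2) = 2.
No roots, so no linear factors.
Monic irreducibles of degree 2 over GF(3): y^2 + 1, y^2 + y - 1, y^2 - y - 1.
None of them divide P (all give nonzero remainder).
Degree-3 irreducible divisors: test the 8 monic irreducibles of degree 3 over GF(3).
None of them divide P (all give nonzero remainder).
No irreducible factor of degree ≤ 3 exists, so P is irreducible over GF(3).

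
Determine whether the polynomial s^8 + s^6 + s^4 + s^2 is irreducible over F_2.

No

Write g(s) = s^8 + s^6 + s^4 + s^2.
Check for roots in F_2: g(0) = 0 → root; g(1) = 0 → root.
g(0) = 0, so (s) divides g(s); g is reducible.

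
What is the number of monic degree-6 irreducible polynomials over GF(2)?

9

The number of monic irreducibles of degree 6 over GF(2) is (1/6)·Σ_{d∣6} μ(6/d) 2^d.
Divisors of 6: 1, 2, 3, 6; μ(6/d) for each: 1, -1, -1, 1.
Σ = 2^1 − 2^2 − 2^3 + 2^6 = 54.
N = 54/6 = 9.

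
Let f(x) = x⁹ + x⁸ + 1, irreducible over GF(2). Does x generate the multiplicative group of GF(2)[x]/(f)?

No

|GF(2^9)^×| = 2^9 − 1 = 511. Prime factorization: 511 = 7·73.
f is primitive ⇔ x has order 511 in GF(2)[x]/(f), i.e. x^(511/q) ≠ 1 for each prime q | 511.
x^(73) mod f = 1
x^(7) mod f = x⁷.
Since x^(73) = 1, the order of x divides 73 < 511; not primitive.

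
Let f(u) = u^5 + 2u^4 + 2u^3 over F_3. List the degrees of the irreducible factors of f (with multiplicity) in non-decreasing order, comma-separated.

Roots in F_3: f(0) = 0 → root; f(1) = 2; f(2) = 2.
Linear factors from roots: (u).
Complete factorization: f(u) = (u)^3·(u^2 + 2u + 2).
Factor degrees with multiplicity: 1 + 1 + 1 + 2 = 5.

1, 1, 1, 2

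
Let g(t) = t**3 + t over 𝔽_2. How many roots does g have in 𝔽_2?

2

Evaluate at each of the 2 elements of 𝔽_2:
g(0) = 0 → root; g(1) = 0 → root.
Roots: {0, 1}.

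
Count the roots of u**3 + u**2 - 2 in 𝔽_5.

Write f(u) = u**3 + u**2 - 2.
Evaluate at each of the 5 elements of 𝔽_5:
f(0) = 3; f(1) = 0 → root; f(2) = 0 → root; f(3) = 4; f(4) = 3.
Roots: {1, 2}.

2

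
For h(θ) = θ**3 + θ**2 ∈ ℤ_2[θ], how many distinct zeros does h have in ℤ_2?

Evaluate at each of the 2 elements of ℤ_2:
h(0) = 0 → root; h(1) = 0 → root.
Roots: {0, 1}.

2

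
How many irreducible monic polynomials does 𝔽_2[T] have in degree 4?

3

By the necklace-counting formula, N_2(4) = (1/4) Σ_{d|4} μ(4/d)·2^d.
Divisors of 4: 1, 2, 4; μ(4/d) for each: 0, -1, 1.
Σ = − 2^2 + 2^4 = 12.
N = 12/4 = 3.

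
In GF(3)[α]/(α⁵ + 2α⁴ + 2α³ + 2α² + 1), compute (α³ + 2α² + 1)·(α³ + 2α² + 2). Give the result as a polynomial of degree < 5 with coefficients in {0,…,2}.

α^4 + 2α^2 + 2α

Multiply in GF(3)[α]: (α³ + 2α² + 1)·(α³ + 2α² + 2) = α⁶ + α⁵ + α⁴ + 2.
Reduce using α⁵ ≡ α⁴ + α³ + α² + 2 (mod α⁵ + 2α⁴ + 2α³ + 2α² + 1).
Reduced: α⁴ + 2α² + 2α.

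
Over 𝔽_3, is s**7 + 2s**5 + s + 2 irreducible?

No

Write m(s) = s**7 + 2s**5 + s + 2.
Check for roots in 𝔽_3: m(0) = 2; m(1) = 0 → root; m(2) = 1.
m(1) = 0, so (s − 1) divides m(s); m is reducible.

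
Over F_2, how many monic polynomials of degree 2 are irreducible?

By the necklace-counting formula, N_2(2) = (1/2) Σ_{d|2} μ(2/d)·2^d.
Divisors of 2: 1, 2; μ(2/d) for each: -1, 1.
Σ = − 2^1 + 2^2 = 2.
N = 2/2 = 1.

1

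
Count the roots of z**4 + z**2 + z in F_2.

1

Write f(z) = z**4 + z**2 + z.
Evaluate at each of the 2 elements of F_2:
f(0) = 0 → root; f(1) = 1.
Roots: {0}.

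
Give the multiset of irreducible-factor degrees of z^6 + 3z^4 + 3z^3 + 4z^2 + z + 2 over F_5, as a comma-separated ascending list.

6

Write g(z) = z^6 + 3z^4 + 3z^3 + 4z^2 + z + 2.
Roots in F_5: g(0) = 2; g(1) = 4; g(2) = 1; g(3) = 4; g(4) = 1.
Complete factorization: g(z) = (z^6 + 3z^4 + 3z^3 + 4z^2 + z + 2).
Factor degrees with multiplicity: 6 = 6.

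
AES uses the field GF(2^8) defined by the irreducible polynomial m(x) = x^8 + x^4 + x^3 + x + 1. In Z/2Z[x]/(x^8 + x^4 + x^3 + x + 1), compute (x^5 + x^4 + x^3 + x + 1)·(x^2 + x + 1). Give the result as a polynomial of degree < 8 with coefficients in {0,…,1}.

Multiply in Z/2Z[x]: (x^5 + x^4 + x^3 + x + 1)·(x^2 + x + 1) = x^7 + x^5 + 1.
Reduced: x^7 + x^5 + 1.

x^7 + x^5 + 1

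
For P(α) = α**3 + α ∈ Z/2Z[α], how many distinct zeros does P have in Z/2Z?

2

Evaluate at each of the 2 elements of Z/2Z:
P(0) = 0 → root; P(1) = 0 → root.
Roots: {0, 1}.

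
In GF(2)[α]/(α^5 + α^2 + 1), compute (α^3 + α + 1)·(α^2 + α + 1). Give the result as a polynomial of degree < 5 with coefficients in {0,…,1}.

Multiply in GF(2)[α]: (α^3 + α + 1)·(α^2 + α + 1) = α^5 + α^4 + 1.
Reduce using α^5 ≡ α^2 + 1 (mod α^5 + α^2 + 1).
Reduced: α^4 + α^2.

α^4 + α^2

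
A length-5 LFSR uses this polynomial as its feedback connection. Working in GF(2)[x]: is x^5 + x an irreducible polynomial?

Write h(x) = x^5 + x.
Check for roots in GF(2): h(0) = 0 → root; h(1) = 0 → root.
h(0) = 0, so (x) divides h(x); h is reducible.

No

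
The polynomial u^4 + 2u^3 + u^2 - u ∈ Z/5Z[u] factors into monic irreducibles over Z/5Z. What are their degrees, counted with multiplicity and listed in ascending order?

1, 3

Write f(u) = u^4 + 2u^3 + u^2 - u.
Roots in Z/5Z: f(0) = 0 → root; f(1) = 3; f(2) = 4; f(3) = 1; f(4) = 1.
Linear factors from roots: (u).
Complete factorization: f(u) = (u)·(u^3 + 2u^2 + u - 1).
Factor degrees with multiplicity: 1 + 3 = 4.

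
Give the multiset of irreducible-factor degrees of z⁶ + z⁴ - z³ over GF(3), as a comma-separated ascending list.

1, 1, 1, 1, 2

Write h(z) = z⁶ + z⁴ - z³.
Roots in GF(3): h(0) = 0 → root; h(1) = 1; h(2) = 0 → root.
Linear factors from roots: (z), (z + 1).
Complete factorization: h(z) = (z + 1)·(z)^3·(z² - z - 1).
Factor degrees with multiplicity: 1 + 1 + 1 + 1 + 2 = 6.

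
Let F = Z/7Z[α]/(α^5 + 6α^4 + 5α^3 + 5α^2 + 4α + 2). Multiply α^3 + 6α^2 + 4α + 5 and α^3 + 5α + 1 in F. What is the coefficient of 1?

5

Multiply in Z/7Z[α]: (α^3 + 6α^2 + 4α + 5)·(α^3 + 5α + 1) = α^6 + 6α^5 + 2α^4 + α^3 + 5α^2 + α + 5.
Reduce using α^5 ≡ α^4 + 2α^3 + 2α^2 + 3α + 5 (mod α^5 + 6α^4 + 5α^3 + 5α^2 + 4α + 2).
Reduced: 4α^4 + 3α^3 + α^2 + 6α + 5.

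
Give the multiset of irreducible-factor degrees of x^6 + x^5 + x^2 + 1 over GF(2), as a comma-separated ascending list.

1, 2, 3

Write g(x) = x^6 + x^5 + x^2 + 1.
Roots in GF(2): g(0) = 1; g(1) = 0 → root.
Linear factors from roots: (x + 1).
Complete factorization: g(x) = (x + 1)·(x^2 + x + 1)·(x^3 + x^2 + 1).
Factor degrees with multiplicity: 1 + 2 + 3 = 6.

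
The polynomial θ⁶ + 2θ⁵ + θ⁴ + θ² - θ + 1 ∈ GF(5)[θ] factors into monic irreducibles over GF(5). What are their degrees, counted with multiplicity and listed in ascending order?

Write g(θ) = θ⁶ + 2θ⁵ + θ⁴ + θ² - θ + 1.
Roots in GF(5): g(0) = 1; g(1) = 0 → root; g(2) = 2; g(3) = 3; g(4) = 3.
Linear factors from roots: (θ - 1).
Complete factorization: g(θ) = (θ - 1)·(θ² - θ + 2)·(θ³ - θ² + θ + 2).
Factor degrees with multiplicity: 1 + 2 + 3 = 6.

1, 2, 3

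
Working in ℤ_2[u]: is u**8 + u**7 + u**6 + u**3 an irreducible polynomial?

Write f(u) = u**8 + u**7 + u**6 + u**3.
Check for roots in ℤ_2: f(0) = 0 → root; f(1) = 0 → root.
f(0) = 0, so (u) divides f(u); f is reducible.

No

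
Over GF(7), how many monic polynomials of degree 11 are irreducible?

By the necklace-counting formula, N_7(11) = (1/11) Σ_{d|11} μ(11/d)·7^d.
Divisors of 11: 1, 11; μ(11/d) for each: -1, 1.
Σ = − 7^1 + 7^11 = 1977326736.
N = 1977326736/11 = 179756976.

179756976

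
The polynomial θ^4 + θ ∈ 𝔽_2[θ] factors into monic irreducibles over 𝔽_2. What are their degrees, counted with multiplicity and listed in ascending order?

Write f(θ) = θ^4 + θ.
Roots in 𝔽_2: f(0) = 0 → root; f(1) = 0 → root.
Linear factors from roots: (θ), (θ + 1).
Complete factorization: f(θ) = (θ)·(θ + 1)·(θ^2 + θ + 1).
Factor degrees with multiplicity: 1 + 1 + 2 = 4.

1, 1, 2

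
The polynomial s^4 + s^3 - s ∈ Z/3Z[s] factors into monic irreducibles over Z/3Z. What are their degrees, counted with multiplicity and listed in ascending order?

Write g(s) = s^4 + s^3 - s.
Roots in Z/3Z: g(0) = 0 → root; g(1) = 1; g(2) = 1.
Linear factors from roots: (s).
Complete factorization: g(s) = (s)·(s^3 + s^2 - 1).
Factor degrees with multiplicity: 1 + 3 = 4.

1, 3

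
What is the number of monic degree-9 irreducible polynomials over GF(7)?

The number of monic irreducibles of degree 9 over GF(7) is (1/9)·Σ_{d∣9} μ(9/d) 7^d.
Divisors of 9: 1, 3, 9; μ(9/d) for each: 0, -1, 1.
Σ = − 7^3 + 7^9 = 40353264.
N = 40353264/9 = 4483696.

4483696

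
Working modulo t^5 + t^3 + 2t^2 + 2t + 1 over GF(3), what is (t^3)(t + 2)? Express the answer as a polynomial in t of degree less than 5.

t^4 + 2t^3

Multiply in GF(3)[t]: (t^3)·(t + 2) = t^4 + 2t^3.
Reduced: t^4 + 2t^3.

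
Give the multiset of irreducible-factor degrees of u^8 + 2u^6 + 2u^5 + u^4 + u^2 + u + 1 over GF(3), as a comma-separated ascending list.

Write g(u) = u^8 + 2u^6 + 2u^5 + u^4 + u^2 + u + 1.
Roots in GF(3): g(0) = 1; g(1) = 0 → root; g(2) = 0 → root.
Linear factors from roots: (u + 2), (u + 1).
Complete factorization: g(u) = (u + 2)·(u + 1)^3·(u^2 + 1)·(u^2 + u + 2).
Factor degrees with multiplicity: 1 + 1 + 1 + 1 + 2 + 2 = 8.

1, 1, 1, 1, 2, 2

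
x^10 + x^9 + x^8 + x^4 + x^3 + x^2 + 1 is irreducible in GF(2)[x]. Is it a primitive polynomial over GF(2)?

Write f(x) = x^10 + x^9 + x^8 + x^4 + x^3 + x^2 + 1.
|GF(2^10)^×| = 2^10 − 1 = 1023. Prime factorization: 1023 = 3·11·31.
f is primitive ⇔ x has order 1023 in GF(2)[x]/(f), i.e. x^(1023/q) ≠ 1 for each prime q | 1023.
x^(341) mod f = x^8 + x^6 + x^5 + x^3 + x.
x^(93) mod f = x^8 + x^5 + x^2 + 1.
x^(33) mod f = x^2 + x.
None equal 1, so x has full order 1023; f is primitive.

Yes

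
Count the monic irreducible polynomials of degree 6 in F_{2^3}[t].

43596

The number of monic irreducibles of degree 6 over GF(8) is (1/6)·Σ_{d∣6} μ(6/d) 8^d.
Divisors of 6: 1, 2, 3, 6; μ(6/d) for each: 1, -1, -1, 1.
Σ = 8^1 − 8^2 − 8^3 + 8^6 = 261576.
N = 261576/6 = 43596.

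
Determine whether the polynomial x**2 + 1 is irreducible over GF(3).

Write m(x) = x**2 + 1.
Check for roots in GF(3): m(0) = 1; m(1) = 2; m(2) = 2.
No roots. A degree-2 polynomial over a field with no linear factor is irreducible.

Yes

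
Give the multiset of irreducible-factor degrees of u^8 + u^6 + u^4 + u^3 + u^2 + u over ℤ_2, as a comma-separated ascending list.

Write f(u) = u^8 + u^6 + u^4 + u^3 + u^2 + u.
Roots in ℤ_2: f(0) = 0 → root; f(1) = 0 → root.
Linear factors from roots: (u), (u + 1).
Complete factorization: f(u) = (u)·(u + 1)^2·(u^2 + u + 1)·(u^3 + u^2 + 1).
Factor degrees with multiplicity: 1 + 1 + 1 + 2 + 3 = 8.

1, 1, 1, 2, 3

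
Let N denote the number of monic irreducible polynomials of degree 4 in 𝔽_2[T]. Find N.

3

The number of monic irreducibles of degree 4 over GF(2) is (1/4)·Σ_{d∣4} μ(4/d) 2^d.
Divisors of 4: 1, 2, 4; μ(4/d) for each: 0, -1, 1.
Σ = − 2^2 + 2^4 = 12.
N = 12/4 = 3.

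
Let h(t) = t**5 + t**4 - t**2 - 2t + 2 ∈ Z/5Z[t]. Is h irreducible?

Check for roots in Z/5Z: h(0) = 2; h(1) = 1; h(2) = 2; h(3) = 1; h(4) = 3.
No roots, so no linear factors.
Degree-2 irreducible divisors: test the 10 monic irreducibles of degree 2 over GF(5).
None of them divide h (all give nonzero remainder).
No irreducible factor of degree ≤ 2 exists, so h is irreducible over GF(5).

Yes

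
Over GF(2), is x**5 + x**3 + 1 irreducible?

Write g(x) = x**5 + x**3 + 1.
Check for roots in GF(2): g(0) = 1; g(1) = 1.
No roots, so no linear factors.
Monic irreducibles of degree 2 over GF(2): x**2 + x + 1.
None of them divide g (all give nonzero remainder).
No irreducible factor of degree ≤ 2 exists, so g is irreducible over GF(2).

Yes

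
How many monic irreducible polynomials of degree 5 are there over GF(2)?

The number of monic irreducibles of degree 5 over GF(2) is (1/5)·Σ_{d∣5} μ(5/d) 2^d.
Divisors of 5: 1, 5; μ(5/d) for each: -1, 1.
Σ = − 2^1 + 2^5 = 30.
N = 30/5 = 6.

6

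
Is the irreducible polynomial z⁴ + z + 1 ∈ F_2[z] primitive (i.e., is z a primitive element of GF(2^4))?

Yes

Write f(z) = z⁴ + z + 1.
|GF(2^4)^×| = 2^4 − 1 = 15. Prime factorization: 15 = 3·5.
f is primitive ⇔ z has order 15 in GF(2)[z]/(f), i.e. z^(15/q) ≠ 1 for each prime q | 15.
z^(5) mod f = z² + z.
z^(3) mod f = z³.
None equal 1, so z has full order 15; f is primitive.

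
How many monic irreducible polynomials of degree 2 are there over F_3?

3

The number of monic irreducibles of degree 2 over GF(3) is (1/2)·Σ_{d∣2} μ(2/d) 3^d.
Divisors of 2: 1, 2; μ(2/d) for each: -1, 1.
Σ = − 3^1 + 3^2 = 6.
N = 6/2 = 3.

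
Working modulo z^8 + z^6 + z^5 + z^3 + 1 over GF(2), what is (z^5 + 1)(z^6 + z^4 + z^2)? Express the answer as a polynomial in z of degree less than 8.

Multiply in GF(2)[z]: (z^5 + 1)·(z^6 + z^4 + z^2) = z^11 + z^9 + z^7 + z^6 + z^4 + z^2.
Reduce using z^8 ≡ z^6 + z^5 + z^3 + 1 (mod z^8 + z^6 + z^5 + z^3 + 1).
Reduced: z^7 + z^6 + z^5 + z^4 + z^2 + 1.

z^7 + z^6 + z^5 + z^4 + z^2 + 1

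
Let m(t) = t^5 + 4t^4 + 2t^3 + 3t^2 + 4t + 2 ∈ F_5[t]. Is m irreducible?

Check for roots in F_5: m(0) = 2; m(1) = 1; m(2) = 4; m(3) = 2; m(4) = 2.
No roots, so no linear factors.
Degree-2 irreducible divisors: test the 10 monic irreducibles of degree 2 over GF(5).
None of them divide m (all give nonzero remainder).
No irreducible factor of degree ≤ 2 exists, so m is irreducible over GF(5).

Yes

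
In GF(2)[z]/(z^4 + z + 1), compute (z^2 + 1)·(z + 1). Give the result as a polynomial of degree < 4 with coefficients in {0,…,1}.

Multiply in GF(2)[z]: (z^2 + 1)·(z + 1) = z^3 + z^2 + z + 1.
Reduced: z^3 + z^2 + z + 1.

z^3 + z^2 + z + 1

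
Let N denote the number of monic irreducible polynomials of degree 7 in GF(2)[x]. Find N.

Gauss's count: N_{2}(7) = (1/7) Σ_{d|7} μ(7/d)·2^d.
Divisors of 7: 1, 7; μ(7/d) for each: -1, 1.
Σ = − 2^1 + 2^7 = 126.
N = 126/7 = 18.

18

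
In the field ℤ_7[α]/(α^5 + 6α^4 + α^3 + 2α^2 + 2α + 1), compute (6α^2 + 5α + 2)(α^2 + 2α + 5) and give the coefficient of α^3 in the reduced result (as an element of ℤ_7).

3

Multiply in ℤ_7[α]: (6α^2 + 5α + 2)·(α^2 + 2α + 5) = 6α^4 + 3α^3 + α + 3.
Reduced: 6α^4 + 3α^3 + α + 3.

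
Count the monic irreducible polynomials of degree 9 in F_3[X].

By the necklace-counting formula, N_3(9) = (1/9) Σ_{d|9} μ(9/d)·3^d.
Divisors of 9: 1, 3, 9; μ(9/d) for each: 0, -1, 1.
Σ = − 3^3 + 3^9 = 19656.
N = 19656/9 = 2184.

2184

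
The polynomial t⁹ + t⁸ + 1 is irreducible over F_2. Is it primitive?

Write f(t) = t⁹ + t⁸ + 1.
|GF(2^9)^×| = 2^9 − 1 = 511. Prime factorization: 511 = 7·73.
f is primitive ⇔ t has order 511 in GF(2)[t]/(f), i.e. t^(511/q) ≠ 1 for each prime q | 511.
t^(73) mod f = 1
t^(7) mod f = t⁷.
Since t^(73) = 1, the order of t divides 73 < 511; not primitive.

No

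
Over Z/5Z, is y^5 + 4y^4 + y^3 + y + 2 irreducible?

Yes

Write P(y) = y^5 + 4y^4 + y^3 + y + 2.
Check for roots in Z/5Z: P(0) = 2; P(1) = 4; P(2) = 3; P(3) = 4; P(4) = 3.
No roots, so no linear factors.
Degree-2 irreducible divisors: test the 10 monic irreducibles of degree 2 over GF(5).
None of them divide P (all give nonzero remainder).
No irreducible factor of degree ≤ 2 exists, so P is irreducible over GF(5).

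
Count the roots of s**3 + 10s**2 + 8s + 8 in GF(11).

Write h(s) = s**3 + 10s**2 + 8s + 8.
Evaluate at each of the 11 elements of GF(11):
h(0) = 8; h(1) = 5; h(2) = 6; h(3) = 6; h(4) = 0 → root; h(5) = 5; h(6) = 5; h(7) = 6; h(8) = 3; h(9) = 2; h(10) = 9.
Roots: {4}.

1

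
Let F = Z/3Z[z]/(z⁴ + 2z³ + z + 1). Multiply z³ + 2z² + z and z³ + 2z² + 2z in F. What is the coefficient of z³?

2

Multiply in Z/3Z[z]: (z³ + 2z² + z)·(z³ + 2z² + 2z) = z⁶ + z⁵ + z⁴ + 2z².
Reduce using z⁴ ≡ z³ + 2z + 2 (mod z⁴ + 2z³ + z + 1).
Reduced: 2z³ + 2z² + z.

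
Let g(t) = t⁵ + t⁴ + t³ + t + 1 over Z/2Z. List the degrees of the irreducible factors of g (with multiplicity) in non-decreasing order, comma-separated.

Roots in Z/2Z: g(0) = 1; g(1) = 1.
Complete factorization: g(t) = (t⁵ + t⁴ + t³ + t + 1).
Factor degrees with multiplicity: 5 = 5.

5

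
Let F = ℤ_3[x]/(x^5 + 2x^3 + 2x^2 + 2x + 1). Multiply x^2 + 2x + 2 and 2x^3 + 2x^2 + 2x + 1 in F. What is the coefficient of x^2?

Multiply in ℤ_3[x]: (x^2 + 2x + 2)·(2x^3 + 2x^2 + 2x + 1) = 2x^5 + x^3 + 2.
Reduce using x^5 ≡ x^3 + x^2 + x + 2 (mod x^5 + 2x^3 + 2x^2 + 2x + 1).
Reduced: 2x^2 + 2x.

2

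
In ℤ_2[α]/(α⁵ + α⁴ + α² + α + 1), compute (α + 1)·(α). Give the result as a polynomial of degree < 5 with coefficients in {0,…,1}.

Multiply in ℤ_2[α]: (α + 1)·(α) = α² + α.
Reduced: α² + α.

α^2 + α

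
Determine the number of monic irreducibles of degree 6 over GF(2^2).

670

The number of monic irreducibles of degree 6 over GF(4) is (1/6)·Σ_{d∣6} μ(6/d) 4^d.
Divisors of 6: 1, 2, 3, 6; μ(6/d) for each: 1, -1, -1, 1.
Σ = 4^1 − 4^2 − 4^3 + 4^6 = 4020.
N = 4020/6 = 670.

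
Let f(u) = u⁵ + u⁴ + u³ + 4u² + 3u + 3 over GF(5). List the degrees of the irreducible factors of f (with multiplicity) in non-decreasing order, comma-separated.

Roots in GF(5): f(0) = 3; f(1) = 3; f(2) = 1; f(3) = 4; f(4) = 3.
Complete factorization: f(u) = (u⁵ + u⁴ + u³ + 4u² + 3u + 3).
Factor degrees with multiplicity: 5 = 5.

5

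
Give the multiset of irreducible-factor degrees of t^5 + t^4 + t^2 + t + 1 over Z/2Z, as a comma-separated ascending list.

5

Write g(t) = t^5 + t^4 + t^2 + t + 1.
Roots in Z/2Z: g(0) = 1; g(1) = 1.
Complete factorization: g(t) = (t^5 + t^4 + t^2 + t + 1).
Factor degrees with multiplicity: 5 = 5.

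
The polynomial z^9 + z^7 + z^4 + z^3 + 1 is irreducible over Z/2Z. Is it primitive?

No

Write f(z) = z^9 + z^7 + z^4 + z^3 + 1.
|GF(2^9)^×| = 2^9 − 1 = 511. Prime factorization: 511 = 7·73.
f is primitive ⇔ z has order 511 in GF(2)[z]/(f), i.e. z^(511/q) ≠ 1 for each prime q | 511.
z^(73) mod f = 1
z^(7) mod f = z^7.
Since z^(73) = 1, the order of z divides 73 < 511; not primitive.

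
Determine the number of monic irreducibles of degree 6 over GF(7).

19544

By the necklace-counting formula, N_7(6) = (1/6) Σ_{d|6} μ(6/d)·7^d.
Divisors of 6: 1, 2, 3, 6; μ(6/d) for each: 1, -1, -1, 1.
Σ = 7^1 − 7^2 − 7^3 + 7^6 = 117264.
N = 117264/6 = 19544.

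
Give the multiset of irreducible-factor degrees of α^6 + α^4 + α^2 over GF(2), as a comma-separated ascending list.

Write h(α) = α^6 + α^4 + α^2.
Roots in GF(2): h(0) = 0 → root; h(1) = 1.
Linear factors from roots: (α).
Complete factorization: h(α) = (α)^2·(α^2 + α + 1)^2.
Factor degrees with multiplicity: 1 + 1 + 2 + 2 = 6.

1, 1, 2, 2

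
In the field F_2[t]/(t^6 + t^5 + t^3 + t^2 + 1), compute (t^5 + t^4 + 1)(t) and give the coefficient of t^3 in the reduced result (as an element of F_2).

Multiply in F_2[t]: (t^5 + t^4 + 1)·(t) = t^6 + t^5 + t.
Reduce using t^6 ≡ t^5 + t^3 + t^2 + 1 (mod t^6 + t^5 + t^3 + t^2 + 1).
Reduced: t^3 + t^2 + t + 1.

1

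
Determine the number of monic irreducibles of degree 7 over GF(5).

11160

x^(5^7) − x is the product of all monic irreducibles of degree dividing 7; Möbius inversion gives N = (1/7) Σ μ(7/d)·5^d.
Divisors of 7: 1, 7; μ(7/d) for each: -1, 1.
Σ = − 5^1 + 5^7 = 78120.
N = 78120/7 = 11160.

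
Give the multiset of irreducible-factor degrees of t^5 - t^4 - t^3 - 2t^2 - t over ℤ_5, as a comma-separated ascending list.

Write g(t) = t^5 - t^4 - t^3 - 2t^2 - t.
Roots in ℤ_5: g(0) = 0 → root; g(1) = 1; g(2) = 3; g(3) = 4; g(4) = 3.
Linear factors from roots: (t).
Complete factorization: g(t) = (t)·(t^2 + 2)·(t^2 - t + 2).
Factor degrees with multiplicity: 1 + 2 + 2 = 5.

1, 2, 2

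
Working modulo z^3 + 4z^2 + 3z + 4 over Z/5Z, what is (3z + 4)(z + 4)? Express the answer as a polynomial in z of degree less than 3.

3z^2 + z + 1

Multiply in Z/5Z[z]: (3z + 4)·(z + 4) = 3z^2 + z + 1.
Reduced: 3z^2 + z + 1.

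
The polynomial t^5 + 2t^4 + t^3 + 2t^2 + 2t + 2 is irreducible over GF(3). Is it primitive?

No

Write f(t) = t^5 + 2t^4 + t^3 + 2t^2 + 2t + 2.
|GF(3^5)^×| = 3^5 − 1 = 242. Prime factorization: 242 = 2·11^2.
f is primitive ⇔ t has order 242 in GF(3)[t]/(f), i.e. t^(242/q) ≠ 1 for each prime q | 242.
t^(121) mod f = 1
t^(22) mod f = t^4 + t^2 + 2t + 2.
Since t^(121) = 1, the order of t divides 121 < 242; not primitive.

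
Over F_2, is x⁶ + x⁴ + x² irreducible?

Write g(x) = x⁶ + x⁴ + x².
Check for roots in F_2: g(0) = 0 → root; g(1) = 1.
g(0) = 0, so (x) divides g(x); g is reducible.

No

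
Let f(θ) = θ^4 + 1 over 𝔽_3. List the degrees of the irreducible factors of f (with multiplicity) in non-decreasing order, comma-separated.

Roots in 𝔽_3: f(0) = 1; f(1) = 2; f(2) = 2.
Complete factorization: f(θ) = (θ^2 + θ - 1)·(θ^2 - θ - 1).
Factor degrees with multiplicity: 2 + 2 = 4.

2, 2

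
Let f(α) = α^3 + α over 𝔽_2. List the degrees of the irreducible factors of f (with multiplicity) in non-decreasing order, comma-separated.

Roots in 𝔽_2: f(0) = 0 → root; f(1) = 0 → root.
Linear factors from roots: (α), (α + 1).
Complete factorization: f(α) = (α)·(α + 1)^2.
Factor degrees with multiplicity: 1 + 1 + 1 = 3.

1, 1, 1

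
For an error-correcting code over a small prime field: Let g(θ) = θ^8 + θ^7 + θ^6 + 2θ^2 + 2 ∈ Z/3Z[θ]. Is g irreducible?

Yes

Check for roots in Z/3Z: g(0) = 2; g(1) = 1; g(2) = 2.
No roots, so no linear factors.
Monic irreducibles of degree 2 over GF(3): θ^2 + 1, θ^2 + θ + 2, θ^2 + 2θ + 2.
None of them divide g (all give nonzero remainder).
Degree-3 irreducible divisors: test the 8 monic irreducibles of degree 3 over GF(3).
None of them divide g (all give nonzero remainder).
Degree-4 irreducible divisors: test the 18 monic irreducibles of degree 4 over GF(3).
None of them divide g (all give nonzero remainder).
No irreducible factor of degree ≤ 4 exists, so g is irreducible over GF(3).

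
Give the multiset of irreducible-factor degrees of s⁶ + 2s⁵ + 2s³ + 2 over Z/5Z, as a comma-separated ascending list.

6

Write f(s) = s⁶ + 2s⁵ + 2s³ + 2.
Roots in Z/5Z: f(0) = 2; f(1) = 2; f(2) = 1; f(3) = 1; f(4) = 4.
Complete factorization: f(s) = (s⁶ + 2s⁵ + 2s³ + 2).
Factor degrees with multiplicity: 6 = 6.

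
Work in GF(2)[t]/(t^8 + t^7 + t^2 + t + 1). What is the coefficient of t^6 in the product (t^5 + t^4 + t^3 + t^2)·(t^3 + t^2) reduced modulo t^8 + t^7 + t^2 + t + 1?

0

Multiply in GF(2)[t]: (t^5 + t^4 + t^3 + t^2)·(t^3 + t^2) = t^8 + t^4.
Reduce using t^8 ≡ t^7 + t^2 + t + 1 (mod t^8 + t^7 + t^2 + t + 1).
Reduced: t^7 + t^4 + t^2 + t + 1.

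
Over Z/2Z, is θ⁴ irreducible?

No

Write m(θ) = θ⁴.
Check for roots in Z/2Z: m(0) = 0 → root; m(1) = 1.
m(0) = 0, so (θ) divides m(θ); m is reducible.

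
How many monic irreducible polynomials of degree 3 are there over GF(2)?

2

By the necklace-counting formula, N_2(3) = (1/3) Σ_{d|3} μ(3/d)·2^d.
Divisors of 3: 1, 3; μ(3/d) for each: -1, 1.
Σ = − 2^1 + 2^3 = 6.
N = 6/3 = 2.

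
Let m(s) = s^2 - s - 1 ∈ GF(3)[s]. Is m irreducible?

Check for roots in GF(3): m(0) = 2; m(1) = 2; m(2) = 1.
No roots. A degree-2 polynomial over a field with no linear factor is irreducible.

Yes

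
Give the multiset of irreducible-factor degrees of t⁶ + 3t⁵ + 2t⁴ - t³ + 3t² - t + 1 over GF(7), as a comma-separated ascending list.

6

Write h(t) = t⁶ + 3t⁵ + 2t⁴ - t³ + 3t² - t + 1.
Complete factorization: h(t) = (t⁶ + 3t⁵ + 2t⁴ - t³ + 3t² - t + 1).
Factor degrees with multiplicity: 6 = 6.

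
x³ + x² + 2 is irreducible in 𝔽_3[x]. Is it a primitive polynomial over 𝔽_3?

No

Write f(x) = x³ + x² + 2.
|GF(3^3)^×| = 3^3 − 1 = 26. Prime factorization: 26 = 2·13.
f is primitive ⇔ x has order 26 in GF(3)[x]/(f), i.e. x^(26/q) ≠ 1 for each prime q | 26.
x^(13) mod f = 1
x^(2) mod f = x².
Since x^(13) = 1, the order of x divides 13 < 26; not primitive.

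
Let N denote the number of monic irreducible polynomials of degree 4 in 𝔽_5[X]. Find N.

Gauss's count: N_{5}(4) = (1/4) Σ_{d|4} μ(4/d)·5^d.
Divisors of 4: 1, 2, 4; μ(4/d) for each: 0, -1, 1.
Σ = − 5^2 + 5^4 = 600.
N = 600/4 = 150.

150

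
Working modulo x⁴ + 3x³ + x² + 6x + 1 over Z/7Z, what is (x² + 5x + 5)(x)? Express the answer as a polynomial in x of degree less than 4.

Multiply in Z/7Z[x]: (x² + 5x + 5)·(x) = x³ + 5x² + 5x.
Reduced: x³ + 5x² + 5x.

x^3 + 5x^2 + 5x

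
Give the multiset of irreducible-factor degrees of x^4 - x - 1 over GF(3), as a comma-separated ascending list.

Write g(x) = x^4 - x - 1.
Roots in GF(3): g(0) = 2; g(1) = 2; g(2) = 1.
Complete factorization: g(x) = (x^4 - x - 1).
Factor degrees with multiplicity: 4 = 4.

4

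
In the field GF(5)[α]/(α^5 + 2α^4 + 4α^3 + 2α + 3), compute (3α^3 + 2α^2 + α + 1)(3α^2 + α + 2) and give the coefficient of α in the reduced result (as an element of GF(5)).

Multiply in GF(5)[α]: (3α^3 + 2α^2 + α + 1)·(3α^2 + α + 2) = 4α^5 + 4α^4 + α^3 + 3α^2 + 3α + 2.
Reduce using α^5 ≡ 3α^4 + α^3 + 3α + 2 (mod α^5 + 2α^4 + 4α^3 + 2α + 3).
Reduced: α^4 + 3α^2.

0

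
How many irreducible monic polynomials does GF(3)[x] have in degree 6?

116

x^(3^6) − x is the product of all monic irreducibles of degree dividing 6; Möbius inversion gives N = (1/6) Σ μ(6/d)·3^d.
Divisors of 6: 1, 2, 3, 6; μ(6/d) for each: 1, -1, -1, 1.
Σ = 3^1 − 3^2 − 3^3 + 3^6 = 696.
N = 696/6 = 116.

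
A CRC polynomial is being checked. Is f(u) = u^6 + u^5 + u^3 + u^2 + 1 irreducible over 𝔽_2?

Check for roots in 𝔽_2: f(0) = 1; f(1) = 1.
No roots, so no linear factors.
Monic irreducibles of degree 2 over GF(2): u^2 + u + 1.
None of them divide f (all give nonzero remainder).
Monic irreducibles of degree 3 over GF(2): u^3 + u + 1, u^3 + u^2 + 1.
None of them divide f (all give nonzero remainder).
No irreducible factor of degree ≤ 3 exists, so f is irreducible over GF(2).

Yes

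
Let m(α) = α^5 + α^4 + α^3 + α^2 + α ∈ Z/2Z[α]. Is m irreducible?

No

Check for roots in Z/2Z: m(0) = 0 → root; m(1) = 1.
m(0) = 0, so (α) divides m(α); m is reducible.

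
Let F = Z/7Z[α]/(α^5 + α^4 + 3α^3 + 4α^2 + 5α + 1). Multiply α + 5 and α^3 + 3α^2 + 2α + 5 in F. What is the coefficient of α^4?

Multiply in Z/7Z[α]: (α + 5)·(α^3 + 3α^2 + 2α + 5) = α^4 + α^3 + 3α^2 + α + 4.
Reduced: α^4 + α^3 + 3α^2 + α + 4.

1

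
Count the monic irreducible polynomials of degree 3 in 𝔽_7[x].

112

By the necklace-counting formula, N_7(3) = (1/3) Σ_{d|3} μ(3/d)·7^d.
Divisors of 3: 1, 3; μ(3/d) for each: -1, 1.
Σ = − 7^1 + 7^3 = 336.
N = 336/3 = 112.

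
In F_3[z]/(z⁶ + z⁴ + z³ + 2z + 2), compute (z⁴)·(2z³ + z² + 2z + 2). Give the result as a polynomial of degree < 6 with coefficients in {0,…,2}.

2z^4 + 2z^3 + 2z^2 + 1

Multiply in F_3[z]: (z⁴)·(2z³ + z² + 2z + 2) = 2z⁷ + z⁶ + 2z⁵ + 2z⁴.
Reduce using z⁶ ≡ 2z⁴ + 2z³ + z + 1 (mod z⁶ + z⁴ + z³ + 2z + 2).
Reduced: 2z⁴ + 2z³ + 2z² + 1.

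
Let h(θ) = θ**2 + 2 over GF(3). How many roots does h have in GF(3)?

2

Evaluate at each of the 3 elements of GF(3):
h(0) = 2; h(1) = 0 → root; h(2) = 0 → root.
Roots: {1, 2}.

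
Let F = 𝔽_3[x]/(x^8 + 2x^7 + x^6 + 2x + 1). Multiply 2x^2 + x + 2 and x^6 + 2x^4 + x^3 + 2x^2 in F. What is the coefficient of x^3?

1

Multiply in 𝔽_3[x]: (2x^2 + x + 2)·(x^6 + 2x^4 + x^3 + 2x^2) = 2x^8 + x^7 + x^5 + x^3 + x^2.
Reduce using x^8 ≡ x^7 + 2x^6 + x + 2 (mod x^8 + 2x^7 + x^6 + 2x + 1).
Reduced: x^6 + x^5 + x^3 + x^2 + 2x + 1.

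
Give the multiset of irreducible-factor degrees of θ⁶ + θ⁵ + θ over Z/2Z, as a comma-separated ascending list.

Write g(θ) = θ⁶ + θ⁵ + θ.
Roots in Z/2Z: g(0) = 0 → root; g(1) = 1.
Linear factors from roots: (θ).
Complete factorization: g(θ) = (θ)·(θ² + θ + 1)·(θ³ + θ + 1).
Factor degrees with multiplicity: 1 + 2 + 3 = 6.

1, 2, 3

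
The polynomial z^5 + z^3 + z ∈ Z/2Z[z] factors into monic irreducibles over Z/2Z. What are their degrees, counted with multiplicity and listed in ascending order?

1, 2, 2

Write g(z) = z^5 + z^3 + z.
Roots in Z/2Z: g(0) = 0 → root; g(1) = 1.
Linear factors from roots: (z).
Complete factorization: g(z) = (z)·(z^2 + z + 1)^2.
Factor degrees with multiplicity: 1 + 2 + 2 = 5.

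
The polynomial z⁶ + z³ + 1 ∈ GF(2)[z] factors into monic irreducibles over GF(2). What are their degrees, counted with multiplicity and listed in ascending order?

6

Write h(z) = z⁶ + z³ + 1.
Roots in GF(2): h(0) = 1; h(1) = 1.
Complete factorization: h(z) = (z⁶ + z³ + 1).
Factor degrees with multiplicity: 6 = 6.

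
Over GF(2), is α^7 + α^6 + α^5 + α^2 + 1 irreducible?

Yes

Write m(α) = α^7 + α^6 + α^5 + α^2 + 1.
Check for roots in GF(2): m(0) = 1; m(1) = 1.
No roots, so no linear factors.
Monic irreducibles of degree 2 over GF(2): α^2 + α + 1.
None of them divide m (all give nonzero remainder).
Monic irreducibles of degree 3 over GF(2): α^3 + α + 1, α^3 + α^2 + 1.
None of them divide m (all give nonzero remainder).
No irreducible factor of degree ≤ 3 exists, so m is irreducible over GF(2).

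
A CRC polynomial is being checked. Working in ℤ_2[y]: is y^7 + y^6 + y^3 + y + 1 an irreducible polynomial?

Yes

Write P(y) = y^7 + y^6 + y^3 + y + 1.
Check for roots in ℤ_2: P(0) = 1; P(1) = 1.
No roots, so no linear factors.
Monic irreducibles of degree 2 over GF(2): y^2 + y + 1.
None of them divide P (all give nonzero remainder).
Monic irreducibles of degree 3 over GF(2): y^3 + y + 1, y^3 + y^2 + 1.
None of them divide P (all give nonzero remainder).
No irreducible factor of degree ≤ 3 exists, so P is irreducible over GF(2).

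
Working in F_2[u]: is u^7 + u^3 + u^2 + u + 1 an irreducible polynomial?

Yes

Write f(u) = u^7 + u^3 + u^2 + u + 1.
Check for roots in F_2: f(0) = 1; f(1) = 1.
No roots, so no linear factors.
Monic irreducibles of degree 2 over GF(2): u^2 + u + 1.
None of them divide f (all give nonzero remainder).
Monic irreducibles of degree 3 over GF(2): u^3 + u + 1, u^3 + u^2 + 1.
None of them divide f (all give nonzero remainder).
No irreducible factor of degree ≤ 3 exists, so f is irreducible over GF(2).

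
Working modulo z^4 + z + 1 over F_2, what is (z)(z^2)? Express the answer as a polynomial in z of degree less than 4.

Multiply in F_2[z]: (z)·(z^2) = z^3.
Reduced: z^3.

z^3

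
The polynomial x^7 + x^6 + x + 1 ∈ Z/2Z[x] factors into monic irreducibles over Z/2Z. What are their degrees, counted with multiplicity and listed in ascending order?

1, 1, 1, 2, 2

Write f(x) = x^7 + x^6 + x + 1.
Roots in Z/2Z: f(0) = 1; f(1) = 0 → root.
Linear factors from roots: (x + 1).
Complete factorization: f(x) = (x + 1)^3·(x^2 + x + 1)^2.
Factor degrees with multiplicity: 1 + 1 + 1 + 2 + 2 = 7.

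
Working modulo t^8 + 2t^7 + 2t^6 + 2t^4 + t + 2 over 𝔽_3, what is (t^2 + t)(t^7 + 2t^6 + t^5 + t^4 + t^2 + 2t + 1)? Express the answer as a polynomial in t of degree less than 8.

Multiply in 𝔽_3[t]: (t^2 + t)·(t^7 + 2t^6 + t^5 + t^4 + t^2 + 2t + 1) = t^9 + 2t^6 + t^5 + t^4 + t.
Reduce using t^8 ≡ t^7 + t^6 + t^4 + 2t + 1 (mod t^8 + 2t^7 + 2t^6 + 2t^4 + t + 2).
Reduced: 2t^7 + 2t^5 + 2t^4 + 2t^2 + t + 1.

2t^7 + 2t^5 + 2t^4 + 2t^2 + t + 1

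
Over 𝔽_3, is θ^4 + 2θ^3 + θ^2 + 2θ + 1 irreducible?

Yes

Write m(θ) = θ^4 + 2θ^3 + θ^2 + 2θ + 1.
Check for roots in 𝔽_3: m(0) = 1; m(1) = 1; m(2) = 2.
No roots, so no linear factors.
Monic irreducibles of degree 2 over GF(3): θ^2 + 1, θ^2 + θ + 2, θ^2 + 2θ + 2.
None of them divide m (all give nonzero remainder).
No irreducible factor of degree ≤ 2 exists, so m is irreducible over GF(3).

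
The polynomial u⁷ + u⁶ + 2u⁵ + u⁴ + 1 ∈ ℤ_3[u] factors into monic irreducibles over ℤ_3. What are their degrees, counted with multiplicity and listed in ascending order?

1, 1, 1, 2, 2

Write h(u) = u⁷ + u⁶ + 2u⁵ + u⁴ + 1.
Roots in ℤ_3: h(0) = 1; h(1) = 0 → root; h(2) = 0 → root.
Linear factors from roots: (u + 2), (u + 1).
Complete factorization: h(u) = (u + 1)·(u + 2)^2·(u² + u + 2)^2.
Factor degrees with multiplicity: 1 + 1 + 1 + 2 + 2 = 7.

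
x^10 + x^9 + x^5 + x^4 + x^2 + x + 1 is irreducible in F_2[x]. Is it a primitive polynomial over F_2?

Write f(x) = x^10 + x^9 + x^5 + x^4 + x^2 + x + 1.
|GF(2^10)^×| = 2^10 − 1 = 1023. Prime factorization: 1023 = 3·11·31.
f is primitive ⇔ x has order 1023 in GF(2)[x]/(f), i.e. x^(1023/q) ≠ 1 for each prime q | 1023.
x^(341) mod f = x^9 + x^8 + x^6 + x^5.
x^(93) mod f = x^9 + x^8 + x^6 + x^3 + x^2.
x^(33) mod f = x^9 + x^4 + 1.
None equal 1, so x has full order 1023; f is primitive.

Yes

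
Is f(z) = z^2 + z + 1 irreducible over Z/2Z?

Check for roots in Z/2Z: f(0) = 1; f(1) = 1.
No roots. A degree-2 polynomial over a field with no linear factor is irreducible.

Yes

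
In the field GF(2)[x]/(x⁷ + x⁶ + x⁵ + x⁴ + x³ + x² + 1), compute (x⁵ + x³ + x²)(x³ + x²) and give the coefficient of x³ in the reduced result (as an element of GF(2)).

1

Multiply in GF(2)[x]: (x⁵ + x³ + x²)·(x³ + x²) = x⁸ + x⁷ + x⁶ + x⁴.
Reduce using x⁷ ≡ x⁶ + x⁵ + x⁴ + x³ + x² + 1 (mod x⁷ + x⁶ + x⁵ + x⁴ + x³ + x² + 1).
Reduced: x⁵ + x³ + x.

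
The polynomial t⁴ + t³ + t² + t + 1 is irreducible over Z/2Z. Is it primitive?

Write f(t) = t⁴ + t³ + t² + t + 1.
|GF(2^4)^×| = 2^4 − 1 = 15. Prime factorization: 15 = 3·5.
f is primitive ⇔ t has order 15 in GF(2)[t]/(f), i.e. t^(15/q) ≠ 1 for each prime q | 15.
t^(5) mod f = 1
t^(3) mod f = t³.
Since t^(5) = 1, the order of t divides 5 < 15; not primitive.

No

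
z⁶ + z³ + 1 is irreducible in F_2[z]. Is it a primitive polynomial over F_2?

Write f(z) = z⁶ + z³ + 1.
|GF(2^6)^×| = 2^6 − 1 = 63. Prime factorization: 63 = 3^2·7.
f is primitive ⇔ z has order 63 in GF(2)[z]/(f), i.e. z^(63/q) ≠ 1 for each prime q | 63.
z^(21) mod f = z³.
z^(9) mod f = 1
Since z^(9) = 1, the order of z divides 9 < 63; not primitive.

No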